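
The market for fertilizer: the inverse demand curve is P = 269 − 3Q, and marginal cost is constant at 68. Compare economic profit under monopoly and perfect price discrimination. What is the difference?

Monopoly sets MR = MC: 269 − 6Q = 68 ⇒ Q = 33.5, P = 269 − 3·33.5 = 168.5.
Profit = (168.5 − 68)·33.5 = 3366.75.
A perfectly discriminating monopolist sells every unit with P(Q) ≥ MC(Q), so output equals the competitive quantity Q = 67. Each buyer pays their reservation price, so CS = 0 and the firm captures all surplus.
PS equals the full surplus area, 6733.5. Profit = 6733.5 = 6733.5.
Change in economic profit: 6733.5 − 3366.75 = 3366.75.

π rises by 3366.75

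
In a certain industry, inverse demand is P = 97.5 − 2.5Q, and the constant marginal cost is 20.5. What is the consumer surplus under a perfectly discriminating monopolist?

CS = 0

A perfectly discriminating monopolist sells every unit with P(Q) ≥ MC(Q), so output equals the competitive quantity Q = 30.8. Each buyer pays their reservation price, so CS = 0 and the firm captures all surplus.
CS = 0.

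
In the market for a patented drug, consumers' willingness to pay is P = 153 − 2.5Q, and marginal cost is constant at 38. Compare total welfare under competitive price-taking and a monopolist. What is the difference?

Perfect competition: P = MC = 38, so 153 − 2.5Q = 38 and Q = 46.
CS = ½·(153 − 38)·46 = 2645; PS = (38 − 38)·46 = 0; TS = 2645.
Monopoly sets MR = MC: 153 − 5Q = 38 ⇒ Q = 23, P = 153 − 2.5·23 = 95.5.
CS = ½·(153 − 95.5)·23 = 661.25; PS = (95.5 − 38)·23 = 1322.5; TS = 1983.75.
Change in total welfare: 1983.75 − 2645 = −661.25.

TS falls by 661.25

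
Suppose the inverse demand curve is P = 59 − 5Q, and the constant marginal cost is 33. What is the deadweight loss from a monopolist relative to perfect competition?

DWL = 16.9

Under competition P = MC = 33, so Q = (59 − 33)/5 = 5.2.
A monopolist chooses Q where MR = MC. MR = 59 − 10Q; setting this equal to 33 gives Q = 2.6 and P = 46.
DWL is the triangle between Q = 2.6 and Q = 5.2: ½·(5.2 − 2.6)·(46 − 33) = 16.9.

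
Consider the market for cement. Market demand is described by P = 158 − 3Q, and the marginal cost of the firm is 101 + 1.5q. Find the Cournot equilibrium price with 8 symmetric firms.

P = 110

Cournot with 8 identical firms: the symmetric best-response condition is 158 − 27q = 101 + 1.5q. Each firm produces q = 2, total output Q = 16, price P = 110.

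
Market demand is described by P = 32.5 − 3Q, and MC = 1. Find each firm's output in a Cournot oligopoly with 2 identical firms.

Cournot with 2 identical firms: the symmetric best-response condition is 32.5 − 9q = 1. Each firm produces q = 3.5, total output Q = 7, price P = 11.5.

q_i = 3.5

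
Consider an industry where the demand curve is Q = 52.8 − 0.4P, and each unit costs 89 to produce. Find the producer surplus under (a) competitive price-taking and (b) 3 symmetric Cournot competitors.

Competition: PS = 0; Cournot: PS = 138.675

Inverting demand: P = 132 − 2.5Q.
Perfect competition: P = MC = 89, so 132 − 2.5Q = 89 and Q = 17.2.
PS = (89 − 89)·17.2 = 0.
With 3 symmetric Cournot firms, each firm's FOC gives 132 − 10q = 89, so q = 4.3, Q = 3·4.3 = 12.9, and P = 99.75.
PS = (99.75 − 89)·12.9 = 138.675.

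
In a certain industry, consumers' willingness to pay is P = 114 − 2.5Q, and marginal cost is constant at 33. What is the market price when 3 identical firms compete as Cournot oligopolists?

P = 53.25

In a 3-firm Cournot equilibrium, symmetry and the first-order condition give q = (114 − 33)/(10) = 8.1. So Q = 24.3 and P = 53.25.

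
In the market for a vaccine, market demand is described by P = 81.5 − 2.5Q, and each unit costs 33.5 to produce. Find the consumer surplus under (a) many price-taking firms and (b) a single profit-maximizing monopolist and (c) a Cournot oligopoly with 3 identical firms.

Under competition P = MC = 33.5, so Q = (81.5 − 33.5)/2.5 = 19.2.
CS = ½·(81.5 − 33.5)·19.2 = 460.8.
A monopolist chooses Q where MR = MC. MR = 81.5 − 5Q; setting this equal to 33.5 gives Q = 9.6 and P = 57.5.
CS = ½·(81.5 − 57.5)·9.6 = 115.2.
Cournot with 3 identical firms: the symmetric best-response condition is 81.5 − 10q = 33.5. Each firm produces q = 4.8, total output Q = 14.4, price P = 45.5.
CS = ½·(81.5 − 45.5)·14.4 = 259.2.

Competition: CS = 460.8; Monopoly: CS = 115.2; Cournot: CS = 259.2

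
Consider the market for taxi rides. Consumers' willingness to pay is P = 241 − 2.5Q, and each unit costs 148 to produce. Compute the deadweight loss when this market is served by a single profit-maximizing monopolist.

DWL = 432.45

Competitive firms price at marginal cost: P = 148, giving Q = 37.2.
A monopolist chooses Q where MR = MC. MR = 241 − 5Q; setting this equal to 148 gives Q = 18.6 and P = 194.5.
DWL is the triangle between Q = 18.6 and Q = 37.2: ½·(37.2 − 18.6)·(194.5 − 148) = 432.45.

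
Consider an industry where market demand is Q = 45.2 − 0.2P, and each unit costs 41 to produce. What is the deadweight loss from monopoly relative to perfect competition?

Inverting demand: P = 226 − 5Q.
Under competition P = MC = 41, so Q = (226 − 41)/5 = 37.
The monopolist equates marginal revenue to marginal cost: 226 − 10Q = 41, so Q = 18.5. From demand, P = 133.5.
DWL is the triangle between Q = 18.5 and Q = 37: ½·(37 − 18.5)·(133.5 − 41) = 855.625.

DWL = 855.625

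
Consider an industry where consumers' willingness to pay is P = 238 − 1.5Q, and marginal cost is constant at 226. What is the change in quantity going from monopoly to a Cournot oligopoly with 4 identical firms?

Quantity rises by 2.4

Monopoly sets MR = MC: 238 − 3Q = 226 ⇒ Q = 4, P = 238 − 1.5·4 = 232.
In a 4-firm Cournot equilibrium, symmetry and the first-order condition give q = (238 − 226)/(7.5) = 1.6. So Q = 6.4 and P = 228.4.
Change in quantity: 6.4 − 4 = 2.4.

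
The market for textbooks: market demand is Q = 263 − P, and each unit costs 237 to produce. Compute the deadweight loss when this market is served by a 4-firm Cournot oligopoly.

Inverting demand: P = 263 − Q.
Under competition P = MC = 237, so Q = (263 − 237)/1 = 26.
In a 4-firm Cournot equilibrium, symmetry and the first-order condition give q = (263 − 237)/(5) = 5.2. So Q = 20.8 and P = 242.2.
DWL is the triangle between Q = 20.8 and Q = 26: ½·(26 − 20.8)·(242.2 − 237) = 13.52.

DWL = 13.52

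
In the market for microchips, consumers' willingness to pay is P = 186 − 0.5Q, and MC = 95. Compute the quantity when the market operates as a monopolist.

Q = 91

The monopolist equates marginal revenue to marginal cost: 186 − Q = 95, so Q = 91. From demand, P = 140.5.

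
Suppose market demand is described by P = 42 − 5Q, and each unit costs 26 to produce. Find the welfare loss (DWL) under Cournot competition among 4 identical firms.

Under competition P = MC = 26, so Q = (42 − 26)/5 = 3.2.
In a 4-firm Cournot equilibrium, symmetry and the first-order condition give q = (42 − 26)/(25) = 0.64. So Q = 2.56 and P = 29.2.
DWL is the triangle between Q = 2.56 and Q = 3.2: ½·(3.2 − 2.56)·(29.2 − 26) = 1.024.

DWL = 1.024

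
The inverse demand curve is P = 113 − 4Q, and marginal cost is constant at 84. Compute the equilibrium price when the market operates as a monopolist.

The monopolist equates marginal revenue to marginal cost: 113 − 8Q = 84, so Q = 3.625. From demand, P = 98.5.

P = 98.5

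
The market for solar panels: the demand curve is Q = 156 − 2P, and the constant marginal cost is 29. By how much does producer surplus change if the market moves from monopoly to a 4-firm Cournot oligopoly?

Inverting demand: P = 78 − 0.5Q.
The monopolist equates marginal revenue to marginal cost: 78 − Q = 29, so Q = 49. From demand, P = 53.5.
PS = (53.5 − 29)·49 = 1200.5.
With 4 symmetric Cournot firms, each firm's FOC gives 78 − 2.5q = 29, so q = 19.6, Q = 4·19.6 = 78.4, and P = 38.8.
PS = (38.8 − 29)·78.4 = 768.32.
Change in producer surplus: 768.32 − 1200.5 = −432.18.

Producer surplus falls by 432.18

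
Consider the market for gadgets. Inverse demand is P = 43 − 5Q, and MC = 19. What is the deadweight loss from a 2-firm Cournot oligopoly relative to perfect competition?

Perfect competition: P = MC = 19, so 43 − 5Q = 19 and Q = 4.8.
Cournot with 2 identical firms: the symmetric best-response condition is 43 − 15q = 19. Each firm produces q = 1.6, total output Q = 3.2, price P = 27.
DWL is the triangle between Q = 3.2 and Q = 4.8: ½·(4.8 − 3.2)·(27 − 19) = 6.4.

DWL = 6.4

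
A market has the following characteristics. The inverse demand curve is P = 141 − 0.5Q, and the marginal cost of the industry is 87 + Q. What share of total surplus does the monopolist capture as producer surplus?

A monopolist chooses Q where MR = MC. MR = 141 − Q; setting this equal to 87 + Q gives Q = 27 and P = 127.5.
CS = ½·(141 − 127.5)·27 = 182.25.
PS = P·Q − VC(Q) = 127.5·27 − (87·27 + ½·1·27²) = 729.
Share captured = PS/TS = 729/911.25 = 0.8.

PS/TS = 0.8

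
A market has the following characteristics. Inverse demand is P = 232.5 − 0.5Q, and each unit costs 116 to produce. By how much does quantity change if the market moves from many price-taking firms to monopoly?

Under competition P = MC = 116, so Q = (232.5 − 116)/0.5 = 233.
Monopoly sets MR = MC: 232.5 − Q = 116 ⇒ Q = 116.5, P = 232.5 − 0.5·116.5 = 174.25.
Change in quantity: 116.5 − 233 = −116.5.

Q falls by 116.5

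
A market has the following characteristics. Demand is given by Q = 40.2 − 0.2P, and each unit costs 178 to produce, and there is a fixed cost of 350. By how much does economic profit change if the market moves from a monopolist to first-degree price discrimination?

Economic profit rises by 26.45

Inverting demand: P = 201 − 5Q.
Monopoly sets MR = MC: 201 − 10Q = 178 ⇒ Q = 2.3, P = 201 − 5·2.3 = 189.5.
Profit = (189.5 − 178)·2.3 − 350 = −323.55.
Under first-degree price discrimination the firm charges each unit its demand price and produces up to where P = MC, i.e. Q = 4.6. Consumer surplus is zero; producer surplus equals total surplus.
PS equals the full surplus area, 52.9. Profit = 52.9 − 350 = −297.1.
Change in economic profit: −297.1 − −323.55 = 26.45.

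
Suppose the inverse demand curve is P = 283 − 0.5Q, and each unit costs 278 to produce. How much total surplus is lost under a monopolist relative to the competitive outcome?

DWL = 6.25

Perfect competition: P = MC = 278, so 283 − 0.5Q = 278 and Q = 10.
The monopolist equates marginal revenue to marginal cost: 283 − Q = 278, so Q = 5. From demand, P = 280.5.
DWL is the triangle between Q = 5 and Q = 10: ½·(10 − 5)·(280.5 − 278) = 6.25.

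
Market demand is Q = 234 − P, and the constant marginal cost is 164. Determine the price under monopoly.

P = 199

Inverting demand: P = 234 − Q.
The monopolist equates marginal revenue to marginal cost: 234 − 2Q = 164, so Q = 35. From demand, P = 199.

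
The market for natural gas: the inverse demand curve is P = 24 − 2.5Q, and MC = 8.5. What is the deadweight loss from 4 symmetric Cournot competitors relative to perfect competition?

DWL = 1.922

Under competition P = MC = 8.5, so Q = (24 − 8.5)/2.5 = 6.2.
In a 4-firm Cournot equilibrium, symmetry and the first-order condition give q = (24 − 8.5)/(12.5) = 1.24. So Q = 4.96 and P = 11.6.
DWL is the triangle between Q = 4.96 and Q = 6.2: ½·(6.2 − 4.96)·(11.6 − 8.5) = 1.922.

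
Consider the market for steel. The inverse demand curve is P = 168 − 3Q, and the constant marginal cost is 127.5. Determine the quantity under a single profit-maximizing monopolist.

A monopolist chooses Q where MR = MC. MR = 168 − 6Q; setting this equal to 127.5 gives Q = 6.75 and P = 147.75.

Q = 6.75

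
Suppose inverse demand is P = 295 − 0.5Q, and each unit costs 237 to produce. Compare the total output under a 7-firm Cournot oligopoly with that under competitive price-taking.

With 7 symmetric Cournot firms, each firm's FOC gives 295 − 4q = 237, so q = 14.5, Q = 7·14.5 = 101.5, and P = 244.25.
Under competition P = MC = 237, so Q = (295 − 237)/0.5 = 116.

Cournot: Q = 101.5; Competition: Q = 116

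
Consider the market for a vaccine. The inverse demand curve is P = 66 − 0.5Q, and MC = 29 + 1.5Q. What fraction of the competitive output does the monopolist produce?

The monopolist equates marginal revenue to marginal cost: 66 − Q = 29 + 1.5Q, so Q = 14.8. From demand, P = 58.6.
Under competition P = MC: 66 − 0.5Q = 29 + 1.5Q ⇒ Q = 18.5, P = 56.75.
Ratio Q_m/Q_c = 14.8/18.5 = 0.8.

Q_m/Q_c = 0.8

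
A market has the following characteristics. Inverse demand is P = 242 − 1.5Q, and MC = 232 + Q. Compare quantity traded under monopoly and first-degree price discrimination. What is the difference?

Q rises by 1.5

Monopoly sets MR = MC: 242 − 3Q = 232 + Q ⇒ Q = 2.5, P = 242 − 1.5·2.5 = 238.25.
A perfectly discriminating monopolist sells every unit with P(Q) ≥ MC(Q), so output equals the competitive quantity Q = 4. Each buyer pays their reservation price, so CS = 0 and the firm captures all surplus.
Change in quantity traded: 4 − 2.5 = 1.5.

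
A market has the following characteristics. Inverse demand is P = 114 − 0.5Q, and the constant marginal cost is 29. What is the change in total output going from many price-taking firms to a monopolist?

Under competition P = MC = 29, so Q = (114 − 29)/0.5 = 170.
The monopolist equates marginal revenue to marginal cost: 114 − Q = 29, so Q = 85. From demand, P = 71.5.
Change in total output: 85 − 170 = −85.

Total output falls by 85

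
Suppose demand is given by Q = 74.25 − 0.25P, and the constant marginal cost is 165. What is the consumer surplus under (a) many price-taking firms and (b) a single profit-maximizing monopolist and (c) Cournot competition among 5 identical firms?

Inverting demand: P = 297 − 4Q.
Competitive firms price at marginal cost: P = 165, giving Q = 33.
CS = ½·(297 − 165)·33 = 2178.
A monopolist chooses Q where MR = MC. MR = 297 − 8Q; setting this equal to 165 gives Q = 16.5 and P = 231.
CS = ½·(297 − 231)·16.5 = 544.5.
Cournot with 5 identical firms: the symmetric best-response condition is 297 − 24q = 165. Each firm produces q = 5.5, total output Q = 27.5, price P = 187.
CS = ½·(297 − 187)·27.5 = 1512.5.

Competition: CS = 2178; Monopoly: CS = 544.5; Cournot: CS = 1512.5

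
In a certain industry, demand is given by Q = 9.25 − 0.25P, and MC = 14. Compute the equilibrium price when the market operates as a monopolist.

P = 25.5

Inverting demand: P = 37 − 4Q.
A monopolist chooses Q where MR = MC. MR = 37 − 8Q; setting this equal to 14 gives Q = 2.875 and P = 25.5.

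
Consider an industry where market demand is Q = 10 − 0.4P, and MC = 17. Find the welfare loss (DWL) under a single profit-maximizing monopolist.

Inverting demand: P = 25 − 2.5Q.
Competitive firms price at marginal cost: P = 17, giving Q = 3.2.
The monopolist equates marginal revenue to marginal cost: 25 − 5Q = 17, so Q = 1.6. From demand, P = 21.
DWL is the triangle between Q = 1.6 and Q = 3.2: ½·(3.2 − 1.6)·(21 − 17) = 3.2.

DWL = 3.2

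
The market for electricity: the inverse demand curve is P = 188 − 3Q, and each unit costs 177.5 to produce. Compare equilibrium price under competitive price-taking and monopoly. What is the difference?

Perfect competition: P = MC = 177.5, so 188 − 3Q = 177.5 and Q = 3.5.
Monopoly sets MR = MC: 188 − 6Q = 177.5 ⇒ Q = 1.75, P = 188 − 3·1.75 = 182.75.
Change in equilibrium price: 182.75 − 177.5 = 5.25.

P rises by 5.25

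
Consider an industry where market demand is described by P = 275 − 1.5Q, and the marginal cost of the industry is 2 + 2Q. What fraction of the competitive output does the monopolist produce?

The monopolist equates marginal revenue to marginal cost: 275 − 3Q = 2 + 2Q, so Q = 54.6. From demand, P = 193.1.
Under competition P = MC: 275 − 1.5Q = 2 + 2Q ⇒ Q = 78, P = 158.
Ratio Q_m/Q_c = 54.6/78 = 0.7.

Q_m/Q_c = 0.7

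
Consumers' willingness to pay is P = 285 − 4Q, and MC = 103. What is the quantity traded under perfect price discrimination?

Under first-degree price discrimination the firm charges each unit its demand price and produces up to where P = MC, i.e. Q = 45.5. Consumer surplus is zero; producer surplus equals total surplus.

Q = 45.5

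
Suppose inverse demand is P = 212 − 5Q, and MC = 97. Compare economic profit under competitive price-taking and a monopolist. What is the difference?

π rises by 661.25

Under competition P = MC = 97, so Q = (212 − 97)/5 = 23.
Profit = (97 − 97)·23 = 0.
The monopolist equates marginal revenue to marginal cost: 212 − 10Q = 97, so Q = 11.5. From demand, P = 154.5.
Profit = (154.5 − 97)·11.5 = 661.25.
Change in economic profit: 661.25 − 0 = 661.25.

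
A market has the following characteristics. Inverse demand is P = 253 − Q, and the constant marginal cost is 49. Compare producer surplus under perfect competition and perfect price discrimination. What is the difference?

Producer surplus rises by 20808

Perfect competition: P = MC = 49, so 253 − Q = 49 and Q = 204.
PS = (49 − 49)·204 = 0.
Under first-degree price discrimination the firm charges each unit its demand price and produces up to where P = MC, i.e. Q = 204. Consumer surplus is zero; producer surplus equals total surplus.
PS = ½·(253 − 49)·204 = 20808.
Change in producer surplus: 20808 − 0 = 20808.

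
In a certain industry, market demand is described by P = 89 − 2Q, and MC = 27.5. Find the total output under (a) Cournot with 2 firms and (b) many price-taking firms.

With 2 symmetric Cournot firms, each firm's FOC gives 89 − 6q = 27.5, so q = 10.25, Q = 2·10.25 = 20.5, and P = 48.
Perfect competition: P = MC = 27.5, so 89 − 2Q = 27.5 and Q = 30.75.

Cournot: Q = 20.5; Competition: Q = 30.75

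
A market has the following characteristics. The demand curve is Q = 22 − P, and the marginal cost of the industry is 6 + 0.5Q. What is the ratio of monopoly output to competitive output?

Inverting demand: P = 22 − Q.
Monopoly sets MR = MC: 22 − 2Q = 6 + 0.5Q ⇒ Q = 6.4, P = 22 − 6.4 = 15.6.
Under competition P = MC: 22 − Q = 6 + 0.5Q ⇒ Q = 32/3, P = 34/3.
Ratio Q_m/Q_c = 6.4/(32/3) = 0.6.

Q_m/Q_c = 0.6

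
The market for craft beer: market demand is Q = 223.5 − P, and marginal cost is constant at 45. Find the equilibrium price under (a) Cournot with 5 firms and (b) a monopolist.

Inverting demand: P = 223.5 − Q.
Cournot with 5 identical firms: the symmetric best-response condition is 223.5 − 6q = 45. Each firm produces q = 29.75, total output Q = 148.75, price P = 74.75.
Monopoly sets MR = MC: 223.5 − 2Q = 45 ⇒ Q = 89.25, P = 223.5 − 89.25 = 134.25.

Cournot: P = 74.75; Monopoly: P = 134.25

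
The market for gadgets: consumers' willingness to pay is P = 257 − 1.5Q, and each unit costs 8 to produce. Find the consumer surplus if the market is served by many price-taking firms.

Perfect competition: P = MC = 8, so 257 − 1.5Q = 8 and Q = 166.
CS = ½·(257 − 8)·166 = 20667.

CS = 20667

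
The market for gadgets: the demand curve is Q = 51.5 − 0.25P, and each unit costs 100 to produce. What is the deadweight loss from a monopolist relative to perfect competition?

DWL = 351.125

Inverting demand: P = 206 − 4Q.
Under competition P = MC = 100, so Q = (206 − 100)/4 = 26.5.
The monopolist equates marginal revenue to marginal cost: 206 − 8Q = 100, so Q = 13.25. From demand, P = 153.
DWL is the triangle between Q = 13.25 and Q = 26.5: ½·(26.5 − 13.25)·(153 − 100) = 351.125.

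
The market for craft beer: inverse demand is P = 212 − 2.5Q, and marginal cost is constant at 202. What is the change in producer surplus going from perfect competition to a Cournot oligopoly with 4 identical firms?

Perfect competition: P = MC = 202, so 212 − 2.5Q = 202 and Q = 4.
PS = (202 − 202)·4 = 0.
In a 4-firm Cournot equilibrium, symmetry and the first-order condition give q = (212 − 202)/(12.5) = 0.8. So Q = 3.2 and P = 204.
PS = (204 − 202)·3.2 = 6.4.
Change in producer surplus: 6.4 − 0 = 6.4.

PS rises by 6.4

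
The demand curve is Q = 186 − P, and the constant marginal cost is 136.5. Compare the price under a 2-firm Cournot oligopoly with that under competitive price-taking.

Inverting demand: P = 186 − Q.
With 2 symmetric Cournot firms, each firm's FOC gives 186 − 3q = 136.5, so q = 16.5, Q = 2·16.5 = 33, and P = 153.
Competitive firms price at marginal cost: P = 136.5, giving Q = 49.5.

Cournot: P = 153; Competition: P = 136.5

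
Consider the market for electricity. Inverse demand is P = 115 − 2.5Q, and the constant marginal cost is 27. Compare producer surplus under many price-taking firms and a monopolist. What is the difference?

PS rises by 774.4

Under competition P = MC = 27, so Q = (115 − 27)/2.5 = 35.2.
PS = (27 − 27)·35.2 = 0.
Monopoly sets MR = MC: 115 − 5Q = 27 ⇒ Q = 17.6, P = 115 − 2.5·17.6 = 71.
PS = (71 − 27)·17.6 = 774.4.
Change in producer surplus: 774.4 − 0 = 774.4.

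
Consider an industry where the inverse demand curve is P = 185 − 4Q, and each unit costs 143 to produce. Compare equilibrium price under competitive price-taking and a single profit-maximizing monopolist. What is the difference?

P rises by 21

Under competition P = MC = 143, so Q = (185 − 143)/4 = 10.5.
Monopoly sets MR = MC: 185 − 8Q = 143 ⇒ Q = 5.25, P = 185 − 4·5.25 = 164.
Change in equilibrium price: 164 − 143 = 21.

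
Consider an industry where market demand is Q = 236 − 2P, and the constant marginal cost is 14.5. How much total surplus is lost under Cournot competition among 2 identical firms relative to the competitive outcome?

DWL = 1190.25

Inverting demand: P = 118 − 0.5Q.
Perfect competition: P = MC = 14.5, so 118 − 0.5Q = 14.5 and Q = 207.
Cournot with 2 identical firms: the symmetric best-response condition is 118 − 1.5q = 14.5. Each firm produces q = 69, total output Q = 138, price P = 49.
DWL is the triangle between Q = 138 and Q = 207: ½·(207 − 138)·(49 − 14.5) = 1190.25.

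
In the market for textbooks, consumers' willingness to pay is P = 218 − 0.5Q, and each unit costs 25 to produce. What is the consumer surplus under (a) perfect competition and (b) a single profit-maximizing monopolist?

Under competition P = MC = 25, so Q = (218 − 25)/0.5 = 386.
CS = ½·(218 − 25)·386 = 37249.
A monopolist chooses Q where MR = MC. MR = 218 − Q; setting this equal to 25 gives Q = 193 and P = 121.5.
CS = ½·(218 − 121.5)·193 = 9312.25.

Competition: CS = 37249; Monopoly: CS = 9312.25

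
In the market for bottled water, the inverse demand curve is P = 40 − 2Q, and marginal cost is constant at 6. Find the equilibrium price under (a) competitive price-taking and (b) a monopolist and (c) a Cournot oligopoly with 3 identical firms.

Competition: P = 6; Monopoly: P = 23; Cournot: P = 14.5

Competitive firms price at marginal cost: P = 6, giving Q = 17.
A monopolist chooses Q where MR = MC. MR = 40 − 4Q; setting this equal to 6 gives Q = 8.5 and P = 23.
Cournot with 3 identical firms: the symmetric best-response condition is 40 − 8q = 6. Each firm produces q = 4.25, total output Q = 12.75, price P = 14.5.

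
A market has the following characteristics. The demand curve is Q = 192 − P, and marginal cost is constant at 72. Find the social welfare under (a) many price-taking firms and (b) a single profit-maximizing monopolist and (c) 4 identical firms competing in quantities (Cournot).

Competition: TS = 7200; Monopoly: TS = 5400; Cournot: TS = 6912

Inverting demand: P = 192 − Q.
Perfect competition: P = MC = 72, so 192 − Q = 72 and Q = 120.
CS = ½·(192 − 72)·120 = 7200; PS = (72 − 72)·120 = 0; TS = 7200.
Monopoly sets MR = MC: 192 − 2Q = 72 ⇒ Q = 60, P = 192 − 60 = 132.
CS = ½·(192 − 132)·60 = 1800; PS = (132 − 72)·60 = 3600; TS = 5400.
With 4 symmetric Cournot firms, each firm's FOC gives 192 − 5q = 72, so q = 24, Q = 4·24 = 96, and P = 96.
CS = ½·(192 − 96)·96 = 4608; PS = (96 − 72)·96 = 2304; TS = 6912.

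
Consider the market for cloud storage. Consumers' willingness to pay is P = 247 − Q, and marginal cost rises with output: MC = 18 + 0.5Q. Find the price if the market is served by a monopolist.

The monopolist equates marginal revenue to marginal cost: 247 − 2Q = 18 + 0.5Q, so Q = 91.6. From demand, P = 155.4.

P = 155.4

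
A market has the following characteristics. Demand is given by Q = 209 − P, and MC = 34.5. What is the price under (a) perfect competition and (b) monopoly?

Competition: P = 34.5; Monopoly: P = 121.75

Inverting demand: P = 209 − Q.
Under competition P = MC = 34.5, so Q = (209 − 34.5)/1 = 174.5.
A monopolist chooses Q where MR = MC. MR = 209 − 2Q; setting this equal to 34.5 gives Q = 87.25 and P = 121.75.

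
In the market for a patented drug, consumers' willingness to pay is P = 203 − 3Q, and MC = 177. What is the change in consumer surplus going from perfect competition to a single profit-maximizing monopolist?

Perfect competition: P = MC = 177, so 203 − 3Q = 177 and Q = 26/3.
CS = ½·(203 − 177)·26/3 = 338/3.
Monopoly sets MR = MC: 203 − 6Q = 177 ⇒ Q = 13/3, P = 203 − 3·13/3 = 190.
CS = ½·(203 − 190)·13/3 = 169/6.
Change in consumer surplus: 169/6 − 338/3 = −84.5.

Consumer surplus falls by 84.5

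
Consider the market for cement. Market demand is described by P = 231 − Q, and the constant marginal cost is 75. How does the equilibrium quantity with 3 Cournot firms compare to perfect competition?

In a 3-firm Cournot equilibrium, symmetry and the first-order condition give q = (231 − 75)/(4) = 39. So Q = 117 and P = 114.
Competitive firms price at marginal cost: P = 75, giving Q = 156.

Cournot: Q = 117; Competition: Q = 156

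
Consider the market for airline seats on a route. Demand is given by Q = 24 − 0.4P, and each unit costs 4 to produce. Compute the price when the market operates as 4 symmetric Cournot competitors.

P = 15.2

Inverting demand: P = 60 − 2.5Q.
With 4 symmetric Cournot firms, each firm's FOC gives 60 − 12.5q = 4, so q = 4.48, Q = 4·4.48 = 17.92, and P = 15.2.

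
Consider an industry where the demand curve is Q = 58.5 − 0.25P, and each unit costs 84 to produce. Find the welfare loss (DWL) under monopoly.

Inverting demand: P = 234 − 4Q.
Perfect competition: P = MC = 84, so 234 − 4Q = 84 and Q = 37.5.
The monopolist equates marginal revenue to marginal cost: 234 − 8Q = 84, so Q = 18.75. From demand, P = 159.
DWL is the triangle between Q = 18.75 and Q = 37.5: ½·(37.5 − 18.75)·(159 − 84) = 703.125.

DWL = 703.125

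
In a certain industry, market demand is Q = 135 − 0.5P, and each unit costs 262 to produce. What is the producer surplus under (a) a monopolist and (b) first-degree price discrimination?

Monopoly: PS = 8; Perfect PD: PS = 16

Inverting demand: P = 270 − 2Q.
The monopolist equates marginal revenue to marginal cost: 270 − 4Q = 262, so Q = 2. From demand, P = 266.
PS = (266 − 262)·2 = 8.
Under first-degree price discrimination the firm charges each unit its demand price and produces up to where P = MC, i.e. Q = 4. Consumer surplus is zero; producer surplus equals total surplus.
PS = ½·(270 − 262)·4 = 16.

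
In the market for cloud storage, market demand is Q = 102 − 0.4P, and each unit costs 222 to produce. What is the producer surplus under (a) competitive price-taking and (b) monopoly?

Competition: PS = 0; Monopoly: PS = 108.9

Inverting demand: P = 255 − 2.5Q.
Perfect competition: P = MC = 222, so 255 − 2.5Q = 222 and Q = 13.2.
PS = (222 − 222)·13.2 = 0.
Monopoly sets MR = MC: 255 − 5Q = 222 ⇒ Q = 6.6, P = 255 − 2.5·6.6 = 238.5.
PS = (238.5 − 222)·6.6 = 108.9.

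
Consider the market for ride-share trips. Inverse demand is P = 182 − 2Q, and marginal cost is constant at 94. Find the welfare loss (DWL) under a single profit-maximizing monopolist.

DWL = 484

Competitive firms price at marginal cost: P = 94, giving Q = 44.
A monopolist chooses Q where MR = MC. MR = 182 − 4Q; setting this equal to 94 gives Q = 22 and P = 138.
DWL is the triangle between Q = 22 and Q = 44: ½·(44 − 22)·(138 − 94) = 484.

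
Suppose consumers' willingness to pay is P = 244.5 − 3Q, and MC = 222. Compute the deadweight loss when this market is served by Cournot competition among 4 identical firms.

DWL = 3.375

Under competition P = MC = 222, so Q = (244.5 − 222)/3 = 7.5.
In a 4-firm Cournot equilibrium, symmetry and the first-order condition give q = (244.5 − 222)/(15) = 1.5. So Q = 6 and P = 226.5.
DWL is the triangle between Q = 6 and Q = 7.5: ½·(7.5 − 6)·(226.5 − 222) = 3.375.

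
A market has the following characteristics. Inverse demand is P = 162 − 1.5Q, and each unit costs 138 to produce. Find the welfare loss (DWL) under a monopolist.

Perfect competition: P = MC = 138, so 162 − 1.5Q = 138 and Q = 16.
The monopolist equates marginal revenue to marginal cost: 162 − 3Q = 138, so Q = 8. From demand, P = 150.
DWL is the triangle between Q = 8 and Q = 16: ½·(16 − 8)·(150 − 138) = 48.

DWL = 48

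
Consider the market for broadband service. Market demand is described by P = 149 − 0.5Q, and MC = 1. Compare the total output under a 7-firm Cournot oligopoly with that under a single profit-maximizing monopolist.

With 7 symmetric Cournot firms, each firm's FOC gives 149 − 4q = 1, so q = 37, Q = 7·37 = 259, and P = 19.5.
Monopoly sets MR = MC: 149 − Q = 1 ⇒ Q = 148, P = 149 − 0.5·148 = 75.

Cournot: Q = 259; Monopoly: Q = 148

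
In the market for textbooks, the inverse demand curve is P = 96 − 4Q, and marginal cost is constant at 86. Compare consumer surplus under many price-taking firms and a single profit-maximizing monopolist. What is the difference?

CS falls by 9.375

Competitive firms price at marginal cost: P = 86, giving Q = 2.5.
CS = ½·(96 − 86)·2.5 = 12.5.
Monopoly sets MR = MC: 96 − 8Q = 86 ⇒ Q = 1.25, P = 96 − 4·1.25 = 91.
CS = ½·(96 − 91)·1.25 = 3.125.
Change in consumer surplus: 3.125 − 12.5 = −9.375.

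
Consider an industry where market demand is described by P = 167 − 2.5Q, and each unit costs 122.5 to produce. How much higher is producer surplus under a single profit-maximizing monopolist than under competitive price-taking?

Under competition P = MC = 122.5, so Q = (167 − 122.5)/2.5 = 17.8.
PS = (122.5 − 122.5)·17.8 = 0.
The monopolist equates marginal revenue to marginal cost: 167 − 5Q = 122.5, so Q = 8.9. From demand, P = 144.75.
PS = (144.75 − 122.5)·8.9 = 198.025.
Change in producer surplus: 198.025 − 0 = 198.025.

Producer surplus rises by 198.025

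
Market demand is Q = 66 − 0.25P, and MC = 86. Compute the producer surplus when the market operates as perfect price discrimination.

PS = 3960.5

Inverting demand: P = 264 − 4Q.
With perfect price discrimination, output is the efficient level Q = 44.5 (where demand meets MC), but every buyer pays their willingness to pay: CS = 0 and PS = total surplus.
PS = ½·(264 − 86)·44.5 = 3960.5.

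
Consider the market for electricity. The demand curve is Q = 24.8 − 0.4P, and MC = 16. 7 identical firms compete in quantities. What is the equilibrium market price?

P = 21.75

Inverting demand: P = 62 − 2.5Q.
In a 7-firm Cournot equilibrium, symmetry and the first-order condition give q = (62 − 16)/(20) = 2.3. So Q = 16.1 and P = 21.75.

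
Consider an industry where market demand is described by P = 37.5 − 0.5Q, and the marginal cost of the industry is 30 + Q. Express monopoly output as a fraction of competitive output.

Q_m/Q_c = 0.75

Monopoly sets MR = MC: 37.5 − Q = 30 + Q ⇒ Q = 3.75, P = 37.5 − 0.5·3.75 = 35.625.
Competitive equilibrium sets price equal to marginal cost: 37.5 − 0.5Q = 30 + Q, so Q = 5 and P = 35.
Ratio Q_m/Q_c = 3.75/5 = 0.75.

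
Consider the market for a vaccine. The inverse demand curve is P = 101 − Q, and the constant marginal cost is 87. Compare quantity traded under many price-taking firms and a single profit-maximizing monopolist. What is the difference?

Under competition P = MC = 87, so Q = (101 − 87)/1 = 14.
Monopoly sets MR = MC: 101 − 2Q = 87 ⇒ Q = 7, P = 101 − 7 = 94.
Change in quantity traded: 7 − 14 = −7.

Quantity traded falls by 7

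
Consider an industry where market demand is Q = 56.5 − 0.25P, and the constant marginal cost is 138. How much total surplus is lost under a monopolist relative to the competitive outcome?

Inverting demand: P = 226 − 4Q.
Perfect competition: P = MC = 138, so 226 − 4Q = 138 and Q = 22.
Monopoly sets MR = MC: 226 − 8Q = 138 ⇒ Q = 11, P = 226 − 4·11 = 182.
DWL is the triangle between Q = 11 and Q = 22: ½·(22 − 11)·(182 − 138) = 242.

DWL = 242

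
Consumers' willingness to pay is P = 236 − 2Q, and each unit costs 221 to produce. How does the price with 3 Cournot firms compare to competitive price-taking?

Cournot: P = 224.75; Competition: P = 221

In a 3-firm Cournot equilibrium, symmetry and the first-order condition give q = (236 − 221)/(8) = 1.875. So Q = 5.625 and P = 224.75.
Under competition P = MC = 221, so Q = (236 − 221)/2 = 7.5.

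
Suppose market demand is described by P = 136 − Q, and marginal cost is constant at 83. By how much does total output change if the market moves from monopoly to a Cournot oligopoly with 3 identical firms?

Total output rises by 13.25

A monopolist chooses Q where MR = MC. MR = 136 − 2Q; setting this equal to 83 gives Q = 26.5 and P = 109.5.
With 3 symmetric Cournot firms, each firm's FOC gives 136 − 4q = 83, so q = 13.25, Q = 3·13.25 = 39.75, and P = 96.25.
Change in total output: 39.75 − 26.5 = 13.25.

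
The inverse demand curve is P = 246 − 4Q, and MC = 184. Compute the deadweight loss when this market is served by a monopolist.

DWL = 120.125

Perfect competition: P = MC = 184, so 246 − 4Q = 184 and Q = 15.5.
The monopolist equates marginal revenue to marginal cost: 246 − 8Q = 184, so Q = 7.75. From demand, P = 215.
DWL is the triangle between Q = 7.75 and Q = 15.5: ½·(15.5 − 7.75)·(215 − 184) = 120.125.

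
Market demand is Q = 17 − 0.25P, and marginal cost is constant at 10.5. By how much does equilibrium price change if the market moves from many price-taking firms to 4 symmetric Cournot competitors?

P rises by 11.5

Inverting demand: P = 68 − 4Q.
Competitive firms price at marginal cost: P = 10.5, giving Q = 14.375.
In a 4-firm Cournot equilibrium, symmetry and the first-order condition give q = (68 − 10.5)/(20) = 2.875. So Q = 11.5 and P = 22.
Change in equilibrium price: 22 − 10.5 = 11.5.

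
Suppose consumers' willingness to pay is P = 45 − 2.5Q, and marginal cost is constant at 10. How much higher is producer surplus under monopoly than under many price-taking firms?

Perfect competition: P = MC = 10, so 45 − 2.5Q = 10 and Q = 14.
PS = (10 − 10)·14 = 0.
Monopoly sets MR = MC: 45 − 5Q = 10 ⇒ Q = 7, P = 45 − 2.5·7 = 27.5.
PS = (27.5 − 10)·7 = 122.5.
Change in producer surplus: 122.5 − 0 = 122.5.

Producer surplus rises by 122.5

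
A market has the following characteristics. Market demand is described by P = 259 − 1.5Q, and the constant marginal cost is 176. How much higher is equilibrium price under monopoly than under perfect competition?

Under competition P = MC = 176, so Q = (259 − 176)/1.5 = 166/3.
The monopolist equates marginal revenue to marginal cost: 259 − 3Q = 176, so Q = 83/3. From demand, P = 217.5.
Change in equilibrium price: 217.5 − 176 = 41.5.

Equilibrium price rises by 41.5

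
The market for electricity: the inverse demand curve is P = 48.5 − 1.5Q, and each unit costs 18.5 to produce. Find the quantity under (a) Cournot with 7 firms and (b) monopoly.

In a 7-firm Cournot equilibrium, symmetry and the first-order condition give q = (48.5 − 18.5)/(12) = 2.5. So Q = 17.5 and P = 22.25.
The monopolist equates marginal revenue to marginal cost: 48.5 − 3Q = 18.5, so Q = 10. From demand, P = 33.5.

Cournot: Q = 17.5; Monopoly: Q = 10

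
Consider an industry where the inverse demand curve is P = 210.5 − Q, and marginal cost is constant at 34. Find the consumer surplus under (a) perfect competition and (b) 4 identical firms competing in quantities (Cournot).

Competitive firms price at marginal cost: P = 34, giving Q = 176.5.
CS = ½·(210.5 − 34)·176.5 = 15576.125.
Cournot with 4 identical firms: the symmetric best-response condition is 210.5 − 5q = 34. Each firm produces q = 35.3, total output Q = 141.2, price P = 69.3.
CS = ½·(210.5 − 69.3)·141.2 = 9968.72.

Competition: CS = 15576.125; Cournot: CS = 9968.72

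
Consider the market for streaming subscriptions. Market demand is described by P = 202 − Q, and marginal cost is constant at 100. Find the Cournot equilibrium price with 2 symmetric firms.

P = 134

In a 2-firm Cournot equilibrium, symmetry and the first-order condition give q = (202 − 100)/(3) = 34. So Q = 68 and P = 134.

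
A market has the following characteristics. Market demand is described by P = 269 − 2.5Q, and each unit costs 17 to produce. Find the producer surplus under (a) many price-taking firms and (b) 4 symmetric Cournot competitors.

Competitive firms price at marginal cost: P = 17, giving Q = 100.8.
PS = (17 − 17)·100.8 = 0.
With 4 symmetric Cournot firms, each firm's FOC gives 269 − 12.5q = 17, so q = 20.16, Q = 4·20.16 = 80.64, and P = 67.4.
PS = (67.4 − 17)·80.64 = 4064.256.

Competition: PS = 0; Cournot: PS = 4064.256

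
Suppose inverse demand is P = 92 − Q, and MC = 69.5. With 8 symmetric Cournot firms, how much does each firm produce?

In a 8-firm Cournot equilibrium, symmetry and the first-order condition give q = (92 − 69.5)/(9) = 2.5. So Q = 20 and P = 72.

q_i = 2.5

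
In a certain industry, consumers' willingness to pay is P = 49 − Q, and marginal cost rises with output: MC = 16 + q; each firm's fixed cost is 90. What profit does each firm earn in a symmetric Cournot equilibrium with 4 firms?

With 4 symmetric Cournot firms, each firm's FOC gives 49 − 5q = 16 + q, so q = 5.5, Q = 4·5.5 = 22, and P = 27.
Each firm's profit = 27·5.5 − (16·5.5 + ½·1·5.5²) − 90 = −44.625.

π_i = −44.625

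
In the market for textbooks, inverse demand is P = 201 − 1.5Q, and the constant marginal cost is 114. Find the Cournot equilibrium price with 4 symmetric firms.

Cournot with 4 identical firms: the symmetric best-response condition is 201 − 7.5q = 114. Each firm produces q = 11.6, total output Q = 46.4, price P = 131.4.

P = 131.4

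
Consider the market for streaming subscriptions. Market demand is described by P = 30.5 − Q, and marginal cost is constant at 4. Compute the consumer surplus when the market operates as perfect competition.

Perfect competition: P = MC = 4, so 30.5 − Q = 4 and Q = 26.5.
CS = ½·(30.5 − 4)·26.5 = 351.125.

CS = 351.125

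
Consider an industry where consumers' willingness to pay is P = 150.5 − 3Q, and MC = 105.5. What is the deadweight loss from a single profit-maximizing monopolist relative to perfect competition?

DWL = 84.375

Perfect competition: P = MC = 105.5, so 150.5 − 3Q = 105.5 and Q = 15.
The monopolist equates marginal revenue to marginal cost: 150.5 − 6Q = 105.5, so Q = 7.5. From demand, P = 128.
DWL is the triangle between Q = 7.5 and Q = 15: ½·(15 − 7.5)·(128 − 105.5) = 84.375.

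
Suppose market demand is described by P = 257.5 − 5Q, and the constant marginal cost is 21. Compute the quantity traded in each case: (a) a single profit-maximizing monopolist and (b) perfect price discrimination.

Monopoly: Q = 23.65; Perfect PD: Q = 47.3

A monopolist chooses Q where MR = MC. MR = 257.5 − 10Q; setting this equal to 21 gives Q = 23.65 and P = 139.25.
Under first-degree price discrimination the firm charges each unit its demand price and produces up to where P = MC, i.e. Q = 47.3. Consumer surplus is zero; producer surplus equals total surplus.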